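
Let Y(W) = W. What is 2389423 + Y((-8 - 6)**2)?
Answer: 2389619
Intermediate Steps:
2389423 + Y((-8 - 6)**2) = 2389423 + (-8 - 6)**2 = 2389423 + (-14)**2 = 2389423 + 196 = 2389619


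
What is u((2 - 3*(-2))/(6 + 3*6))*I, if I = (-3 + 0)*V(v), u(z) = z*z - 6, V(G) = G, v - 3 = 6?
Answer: 159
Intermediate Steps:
v = 9 (v = 3 + 6 = 9)
u(z) = -6 + z**2 (u(z) = z**2 - 6 = -6 + z**2)
I = -27 (I = (-3 + 0)*9 = -3*9 = -27)
u((2 - 3*(-2))/(6 + 3*6))*I = (-6 + ((2 - 3*(-2))/(6 + 3*6))**2)*(-27) = (-6 + ((2 + 6)/(6 + 18))**2)*(-27) = (-6 + (8/24)**2)*(-27) = (-6 + (8*(1/24))**2)*(-27) = (-6 + (1/3)**2)*(-27) = (-6 + 1/9)*(-27) = -53/9*(-27) = 159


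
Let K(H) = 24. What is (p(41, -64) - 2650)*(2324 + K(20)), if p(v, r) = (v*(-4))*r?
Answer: 18422408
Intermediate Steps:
p(v, r) = -4*r*v (p(v, r) = (-4*v)*r = -4*r*v)
(p(41, -64) - 2650)*(2324 + K(20)) = (-4*(-64)*41 - 2650)*(2324 + 24) = (10496 - 2650)*2348 = 7846*2348 = 18422408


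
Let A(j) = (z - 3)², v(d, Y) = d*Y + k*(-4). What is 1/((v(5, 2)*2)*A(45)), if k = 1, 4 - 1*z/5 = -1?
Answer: 1/5808 ≈ 0.00017218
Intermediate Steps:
z = 25 (z = 20 - 5*(-1) = 20 + 5 = 25)
v(d, Y) = -4 + Y*d (v(d, Y) = d*Y + 1*(-4) = Y*d - 4 = -4 + Y*d)
A(j) = 484 (A(j) = (25 - 3)² = 22² = 484)
1/((v(5, 2)*2)*A(45)) = 1/(((-4 + 2*5)*2)*484) = 1/(((-4 + 10)*2)*484) = 1/((6*2)*484) = 1/(12*484) = 1/5808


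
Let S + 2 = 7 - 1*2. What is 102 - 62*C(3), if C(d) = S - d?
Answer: 102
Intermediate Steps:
S = 3 (S = -2 + (7 - 1*2) = -2 + (7 - 2) = -2 + 5 = 3)
C(d) = 3 - d
102 - 62*C(3) = 102 - 62*(3 - 1*3) = 102 - 62*(3 - 3) = 102 - 62*0 = 102 + 0 = 102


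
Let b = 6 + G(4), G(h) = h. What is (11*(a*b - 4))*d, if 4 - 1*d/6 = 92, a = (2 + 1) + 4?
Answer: -383328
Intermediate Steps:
a = 7 (a = 3 + 4 = 7)
d = -528 (d = 24 - 6*92 = 24 - 552 = -528)
b = 10 (b = 6 + 4 = 10)
(11*(a*b - 4))*d = (11*(7*10 - 4))*(-528) = (11*(70 - 4))*(-528) = (11*66)*(-528) = 726*(-528) = -383328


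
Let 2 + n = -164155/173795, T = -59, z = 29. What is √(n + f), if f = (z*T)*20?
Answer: I*√41347753680711/34759 ≈ 184.99*I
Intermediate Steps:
n = -102349/34759 (n = -2 - 164155/173795 = -2 - 164155*1/173795 = -2 - 32831/34759 = -102349/34759 ≈ -2.9445)
f = -34220 (f = (29*(-59))*20 = -1711*20 = -34220)
√(n + f) = √(-102349/34759 - 34220) = √(-1189555329/34759) = I*√41347753680711/34759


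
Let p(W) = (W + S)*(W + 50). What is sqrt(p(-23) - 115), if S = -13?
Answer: I*sqrt(1087) ≈ 32.97*I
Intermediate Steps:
p(W) = (-13 + W)*(50 + W) (p(W) = (W - 13)*(W + 50) = (-13 + W)*(50 + W))
sqrt(p(-23) - 115) = sqrt((-650 + (-23)**2 + 37*(-23)) - 115) = sqrt((-650 + 529 - 851) - 115) = sqrt(-972 - 115) = sqrt(-1087) = I*sqrt(1087)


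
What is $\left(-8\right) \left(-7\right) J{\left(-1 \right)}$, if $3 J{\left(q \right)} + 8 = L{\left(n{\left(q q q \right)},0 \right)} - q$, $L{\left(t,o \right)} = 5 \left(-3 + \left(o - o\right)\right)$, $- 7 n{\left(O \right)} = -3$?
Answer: $- \frac{1232}{3} \approx -410.67$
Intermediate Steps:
$n{\left(O \right)} = \frac{3}{7}$ ($n{\left(O \right)} = \left(- \frac{1}{7}\right) \left(-3\right) = \frac{3}{7}$)
$L{\left(t,o \right)} = -15$ ($L{\left(t,o \right)} = 5 \left(-3 + 0\right) = 5 \left(-3\right) = -15$)
$J{\left(q \right)} = - \frac{23}{3} - \frac{q}{3}$ ($J{\left(q \right)} = - \frac{8}{3} + \frac{-15 - q}{3} = - \frac{8}{3} - \left(5 + \frac{q}{3}\right) = - \frac{23}{3} - \frac{q}{3}$)
$\left(-8\right) \left(-7\right) J{\left(-1 \right)} = \left(-8\right) \left(-7\right) \left(- \frac{23}{3} - - \frac{1}{3}\right) = 56 \left(- \frac{23}{3} + \frac{1}{3}\right) = 56 \left(- \frac{22}{3}\right) = - \frac{1232}{3}$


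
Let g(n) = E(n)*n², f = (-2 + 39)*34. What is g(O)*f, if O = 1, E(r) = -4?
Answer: -5032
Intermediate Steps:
f = 1258 (f = 37*34 = 1258)
g(n) = -4*n²
g(O)*f = -4*1²*1258 = -4*1*1258 = -4*1258 = -5032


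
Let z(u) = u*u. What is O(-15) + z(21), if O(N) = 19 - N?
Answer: 475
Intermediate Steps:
z(u) = u**2
O(-15) + z(21) = (19 - 1*(-15)) + 21**2 = (19 + 15) + 441 = 34 + 441 = 475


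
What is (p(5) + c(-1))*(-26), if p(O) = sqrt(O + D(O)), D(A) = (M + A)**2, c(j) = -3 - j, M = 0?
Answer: 52 - 26*sqrt(30) ≈ -90.408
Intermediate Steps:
D(A) = A**2 (D(A) = (0 + A)**2 = A**2)
p(O) = sqrt(O + O**2)
(p(5) + c(-1))*(-26) = (sqrt(5*(1 + 5)) + (-3 - 1*(-1)))*(-26) = (sqrt(5*6) + (-3 + 1))*(-26) = (sqrt(30) - 2)*(-26) = (-2 + sqrt(30))*(-26) = 52 - 26*sqrt(30)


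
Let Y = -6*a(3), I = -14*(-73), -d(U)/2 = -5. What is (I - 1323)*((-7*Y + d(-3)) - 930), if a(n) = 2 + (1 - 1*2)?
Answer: 264278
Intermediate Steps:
d(U) = 10 (d(U) = -2*(-5) = 10)
I = 1022
a(n) = 1 (a(n) = 2 + (1 - 2) = 2 - 1 = 1)
Y = -6 (Y = -6*1 = -6)
(I - 1323)*((-7*Y + d(-3)) - 930) = (1022 - 1323)*((-7*(-6) + 10) - 930) = -301*((42 + 10) - 930) = -301*(52 - 930) = -301*(-878) = 264278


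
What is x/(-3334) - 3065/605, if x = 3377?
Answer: -2452359/403414 ≈ -6.0790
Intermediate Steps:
x/(-3334) - 3065/605 = 3377/(-3334) - 3065/605 = 3377*(-1/3334) - 3065*1/605 = -3377/3334 - 613/121 = -2452359/403414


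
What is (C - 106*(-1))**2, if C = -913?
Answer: 651249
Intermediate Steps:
(C - 106*(-1))**2 = (-913 - 106*(-1))**2 = (-913 + 106)**2 = (-807)**2 = 651249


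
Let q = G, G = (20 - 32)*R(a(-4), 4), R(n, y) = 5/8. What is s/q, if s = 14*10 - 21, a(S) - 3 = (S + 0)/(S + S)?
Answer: -238/15 ≈ -15.867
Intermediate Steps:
a(S) = 7/2 (a(S) = 3 + (S + 0)/(S + S) = 3 + S/((2*S)) = 3 + S*(1/(2*S)) = 3 + ½ = 7/2)
R(n, y) = 5/8 (R(n, y) = 5*(⅛) = 5/8)
G = -15/2 (G = (20 - 32)*(5/8) = -12*5/8 = -15/2 ≈ -7.5000)
q = -15/2 ≈ -7.5000
s = 119 (s = 140 - 21 = 119)
s/q = 119/(-15/2) = 119*(-2/15) = -238/15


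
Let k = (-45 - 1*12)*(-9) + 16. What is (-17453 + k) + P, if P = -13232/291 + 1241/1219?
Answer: -6019202273/354729 ≈ -16968.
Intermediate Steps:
P = -15768677/354729 (P = -13232*1/291 + 1241*(1/1219) = -13232/291 + 1241/1219 = -15768677/354729 ≈ -44.453)
k = 529 (k = (-45 - 12)*(-9) + 16 = -57*(-9) + 16 = 513 + 16 = 529)
(-17453 + k) + P = (-17453 + 529) - 15768677/354729 = -16924 - 15768677/354729 = -6019202273/354729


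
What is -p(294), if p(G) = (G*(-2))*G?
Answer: 172872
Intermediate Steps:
p(G) = -2*G**2 (p(G) = (-2*G)*G = -2*G**2)
-p(294) = -(-2)*294**2 = -(-2)*86436 = -1*(-172872) = 172872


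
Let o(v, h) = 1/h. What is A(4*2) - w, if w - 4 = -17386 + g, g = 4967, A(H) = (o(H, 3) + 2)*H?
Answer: 37301/3 ≈ 12434.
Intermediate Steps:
A(H) = 7*H/3 (A(H) = (1/3 + 2)*H = 7*H/3)
w = -12415 (w = 4 + (-17386 + 4967) = 4 - 12419 = -12415)
A(4*2) - w = 7*(4*2)/3 - 1*(-12415) = (7/3)*8 + 12415 = 56/3 + 12415 = 37301/3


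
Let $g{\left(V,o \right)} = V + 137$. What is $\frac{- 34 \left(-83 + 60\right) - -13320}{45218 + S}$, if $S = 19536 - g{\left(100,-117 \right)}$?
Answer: $\frac{14102}{64517} \approx 0.21858$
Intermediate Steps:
$g{\left(V,o \right)} = 137 + V$
$S = 19299$ ($S = 19536 - \left(137 + 100\right) = 19536 - 237 = 19299$)
$\frac{- 34 \left(-83 + 60\right) - -13320}{45218 + S} = \frac{- 34 \left(-83 + 60\right) - -13320}{45218 + 19299} = \frac{\left(-34\right) \left(-23\right) + 13320}{64517} = \left(782 + 13320\right) \frac{1}{64517} = 14102 \cdot \frac{1}{64517} = \frac{14102}{64517}$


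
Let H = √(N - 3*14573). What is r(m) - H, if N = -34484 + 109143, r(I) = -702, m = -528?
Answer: -702 - 2*√7735 ≈ -877.90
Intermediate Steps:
N = 74659
H = 2*√7735 (H = √(74659 - 3*14573) = √(74659 - 43719) = √30940 = 2*√7735 ≈ 175.90)
r(m) - H = -702 - 2*√7735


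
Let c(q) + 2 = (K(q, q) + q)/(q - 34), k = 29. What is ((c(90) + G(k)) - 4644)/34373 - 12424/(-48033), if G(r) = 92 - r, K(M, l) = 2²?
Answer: 5795875115/46229072652 ≈ 0.12537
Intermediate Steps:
K(M, l) = 4
c(q) = -2 + (4 + q)/(-34 + q) (c(q) = -2 + (4 + q)/(q - 34) = -2 + (4 + q)/(-34 + q))
((c(90) + G(k)) - 4644)/34373 - 12424/(-48033) = (((72 - 1*90)/(-34 + 90) + (92 - 1*29)) - 4644)/34373 - 12424/(-48033) = (((72 - 90)/56 + (92 - 29)) - 4644)*(1/34373) - 12424*(-1/48033) = (((1/56)*(-18) + 63) - 4644)*(1/34373) + 12424/48033 = ((-9/28 + 63) - 4644)*(1/34373) + 12424/48033 = (1755/28 - 4644)*(1/34373) + 12424/48033 = -128277/28*1/34373 + 12424/48033 = -128277/962444 + 12424/48033 = 5795875115/46229072652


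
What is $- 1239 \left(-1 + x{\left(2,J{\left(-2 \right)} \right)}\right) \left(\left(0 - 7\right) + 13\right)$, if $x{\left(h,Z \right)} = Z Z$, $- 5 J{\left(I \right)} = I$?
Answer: $\frac{156114}{25} \approx 6244.6$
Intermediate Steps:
$J{\left(I \right)} = - \frac{I}{5}$
$x{\left(h,Z \right)} = Z^{2}$
$- 1239 \left(-1 + x{\left(2,J{\left(-2 \right)} \right)}\right) \left(\left(0 - 7\right) + 13\right) = - 1239 \left(-1 + \left(\left(- \frac{1}{5}\right) \left(-2\right)\right)^{2}\right) \left(\left(0 - 7\right) + 13\right) = - 1239 \left(-1 + \left(\frac{2}{5}\right)^{2}\right) \left(-7 + 13\right) = - 1239 \left(-1 + \frac{4}{25}\right) 6 = - 1239 \left(\left(- \frac{21}{25}\right) 6\right) = \left(-1239\right) \left(- \frac{126}{25}\right) = \frac{156114}{25}$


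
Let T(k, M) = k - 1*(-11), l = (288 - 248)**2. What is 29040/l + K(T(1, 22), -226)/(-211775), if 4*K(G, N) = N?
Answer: 15375091/847100 ≈ 18.150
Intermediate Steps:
l = 1600 (l = 40**2 = 1600)
T(k, M) = 11 + k (T(k, M) = k + 11 = 11 + k)
K(G, N) = N/4
29040/l + K(T(1, 22), -226)/(-211775) = 29040/1600 + ((1/4)*(-226))/(-211775) = 29040*(1/1600) - 113/2*(-1/211775) = 363/20 + 113/423550 = 15375091/847100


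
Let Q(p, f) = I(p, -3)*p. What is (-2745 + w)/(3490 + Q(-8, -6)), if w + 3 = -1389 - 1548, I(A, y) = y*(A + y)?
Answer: -5685/3226 ≈ -1.7622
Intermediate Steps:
w = -2940 (w = -3 + (-1389 - 1548) = -3 - 2937 = -2940)
Q(p, f) = p*(9 - 3*p) (Q(p, f) = (-3*(p - 3))*p = (-3*(-3 + p))*p = (9 - 3*p)*p = p*(9 - 3*p))
(-2745 + w)/(3490 + Q(-8, -6)) = (-2745 - 2940)/(3490 + 3*(-8)*(3 - 1*(-8))) = -5685/(3490 + 3*(-8)*(3 + 8)) = -5685/(3490 + 3*(-8)*11) = -5685/(3490 - 264) = -5685/3226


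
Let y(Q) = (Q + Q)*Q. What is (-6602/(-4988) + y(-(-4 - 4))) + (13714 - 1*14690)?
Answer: -2111611/2494 ≈ -846.68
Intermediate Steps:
y(Q) = 2*Q**2 (y(Q) = (2*Q)*Q = 2*Q**2)
(-6602/(-4988) + y(-(-4 - 4))) + (13714 - 1*14690) = (-6602/(-4988) + 2*(-(-4 - 4))**2) + (13714 - 1*14690) = (-6602*(-1/4988) + 2*(-1*(-8))**2) + (13714 - 14690) = (3301/2494 + 2*8**2) - 976 = (3301/2494 + 2*64) - 976 = (3301/2494 + 128) - 976 = 322533/2494 - 976 = -2111611/2494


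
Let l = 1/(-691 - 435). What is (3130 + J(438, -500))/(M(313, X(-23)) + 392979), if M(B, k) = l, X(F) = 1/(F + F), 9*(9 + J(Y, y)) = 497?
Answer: 32187836/3982449177 ≈ 0.0080824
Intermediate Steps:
J(Y, y) = 416/9 (J(Y, y) = -9 + (⅑)*497 = -9 + 497/9 = 416/9)
X(F) = 1/(2*F)
l = -1/1126 (l = 1/(-1126) = -1/1126 ≈ -0.00088810)
M(B, k) = -1/1126
(3130 + J(438, -500))/(M(313, X(-23)) + 392979) = (3130 + 416/9)/(-1/1126 + 392979) = 28586/(9*(442494353/1126)) = (28586/9)*(1126/442494353) = 32187836/3982449177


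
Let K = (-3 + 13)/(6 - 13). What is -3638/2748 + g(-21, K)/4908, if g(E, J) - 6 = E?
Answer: -1491377/1123932 ≈ -1.3269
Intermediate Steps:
K = -10/7 (K = 10/(-7) = 10*(-⅐) = -10/7 ≈ -1.4286)
g(E, J) = 6 + E
-3638/2748 + g(-21, K)/4908 = -3638/2748 + (6 - 21)/4908 = -3638*1/2748 - 15*1/4908 = -1819/1374 - 5/1636 = -1491377/1123932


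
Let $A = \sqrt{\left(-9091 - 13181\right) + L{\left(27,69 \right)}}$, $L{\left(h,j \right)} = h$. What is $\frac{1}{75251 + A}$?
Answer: $\frac{75251}{5662735246} - \frac{i \sqrt{22245}}{5662735246} \approx 1.3289 \cdot 10^{-5} - 2.6338 \cdot 10^{-8} i$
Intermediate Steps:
$A = i \sqrt{22245}$ ($A = \sqrt{\left(-9091 - 13181\right) + 27} = \sqrt{-22272 + 27} = \sqrt{-22245} = i \sqrt{22245} \approx 149.15 i$)
$\frac{1}{75251 + A} = \frac{1}{75251 + i \sqrt{22245}}$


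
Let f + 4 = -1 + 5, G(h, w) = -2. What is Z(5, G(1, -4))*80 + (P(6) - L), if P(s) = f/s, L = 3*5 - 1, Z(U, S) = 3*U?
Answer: 1186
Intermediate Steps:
f = 0 (f = -4 + (-1 + 5) = -4 + 4 = 0)
L = 14 (L = 15 - 1 = 14)
P(s) = 0 (P(s) = 0/s = 0)
Z(5, G(1, -4))*80 + (P(6) - L) = (3*5)*80 + (0 - 1*14) = 15*80 + (0 - 14) = 1200 - 14 = 1186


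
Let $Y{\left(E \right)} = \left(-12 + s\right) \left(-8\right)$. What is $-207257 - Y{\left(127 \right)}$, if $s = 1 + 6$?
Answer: $-207297$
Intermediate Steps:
$s = 7$
$Y{\left(E \right)} = 40$ ($Y{\left(E \right)} = \left(-12 + 7\right) \left(-8\right) = \left(-5\right) \left(-8\right) = 40$)
$-207257 - Y{\left(127 \right)} = -207257 - 40 = -207297$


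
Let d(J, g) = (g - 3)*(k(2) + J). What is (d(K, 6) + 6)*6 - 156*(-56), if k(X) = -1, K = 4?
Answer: 8826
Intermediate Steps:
d(J, g) = (-1 + J)*(-3 + g) (d(J, g) = (g - 3)*(-1 + J) = (-3 + g)*(-1 + J) = (-1 + J)*(-3 + g))
(d(K, 6) + 6)*6 - 156*(-56) = ((3 - 1*6 - 3*4 + 4*6) + 6)*6 - 156*(-56) = ((3 - 6 - 12 + 24) + 6)*6 + 8736 = (9 + 6)*6 + 8736 = 15*6 + 8736 = 90 + 8736 = 8826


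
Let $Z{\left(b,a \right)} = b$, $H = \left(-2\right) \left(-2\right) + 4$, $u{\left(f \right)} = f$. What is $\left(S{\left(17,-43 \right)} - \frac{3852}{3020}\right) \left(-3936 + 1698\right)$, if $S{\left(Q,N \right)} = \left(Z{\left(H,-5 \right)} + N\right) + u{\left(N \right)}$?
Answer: $\frac{133951014}{755} \approx 1.7742 \cdot 10^{5}$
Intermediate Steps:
$H = 8$ ($H = 4 + 4 = 8$)
$S{\left(Q,N \right)} = 8 + 2 N$ ($S{\left(Q,N \right)} = \left(8 + N\right) + N = 8 + 2 N$)
$\left(S{\left(17,-43 \right)} - \frac{3852}{3020}\right) \left(-3936 + 1698\right) = \left(\left(8 + 2 \left(-43\right)\right) - \frac{3852}{3020}\right) \left(-3936 + 1698\right) = \left(\left(8 - 86\right) - \frac{963}{755}\right) \left(-2238\right) = \left(-78 - \frac{963}{755}\right) \left(-2238\right) = \left(- \frac{59853}{755}\right) \left(-2238\right) = \frac{133951014}{755}$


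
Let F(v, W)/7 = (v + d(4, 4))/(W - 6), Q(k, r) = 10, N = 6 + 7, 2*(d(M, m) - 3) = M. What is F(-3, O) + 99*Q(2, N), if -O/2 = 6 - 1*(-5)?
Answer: 1979/2 ≈ 989.50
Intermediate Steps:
d(M, m) = 3 + M/2
N = 13
O = -22 (O = -2*(6 - 1*(-5)) = -2*(6 + 5) = -2*11 = -22)
F(v, W) = 7*(5 + v)/(-6 + W) (F(v, W) = 7*((v + (3 + (½)*4))/(W - 6)) = 7*((v + (3 + 2))/(-6 + W)) = 7*((v + 5)/(-6 + W)) = 7*((5 + v)/(-6 + W)) = 7*(5 + v)/(-6 + W))
F(-3, O) + 99*Q(2, N) = 7*(5 - 3)/(-6 - 22) + 99*10 = 7*2/(-28) + 990 = 7*(-1/28)*2 + 990 = -½ + 990 = 1979/2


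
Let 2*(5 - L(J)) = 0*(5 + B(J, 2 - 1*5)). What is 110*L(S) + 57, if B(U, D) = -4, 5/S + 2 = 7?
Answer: 607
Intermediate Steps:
S = 1 (S = 5/(-2 + 7) = 5/5 = 5*(1/5) = 1)
L(J) = 5 (L(J) = 5 - 0*(5 - 4) = 5 - 0 = 5 - 1/2*0 = 5 + 0 = 5)
110*L(S) + 57 = 110*5 + 57 = 550 + 57 = 607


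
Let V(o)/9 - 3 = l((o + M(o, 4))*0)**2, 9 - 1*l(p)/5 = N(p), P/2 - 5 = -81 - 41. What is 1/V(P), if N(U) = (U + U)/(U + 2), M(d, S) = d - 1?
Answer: 1/18252 ≈ 5.4789e-5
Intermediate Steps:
M(d, S) = -1 + d
N(U) = 2*U/(2 + U) (N(U) = (2*U)/(2 + U) = 2*U/(2 + U))
P = -234 (P = 10 + 2*(-81 - 41) = 10 + 2*(-122) = 10 - 244 = -234)
l(p) = 45 - 10*p/(2 + p)
V(o) = 18252 (V(o) = 27 + 9*(5*(18 + 7*((o + (-1 + o))*0))/(2 + (o + (-1 + o))*0))**2 = 27 + 9*(5*(18 + 7*((-1 + 2*o)*0))/(2 + (-1 + 2*o)*0))**2 = 27 + 9*(5*(18 + 7*0)/(2 + 0))**2 = 27 + 9*(5*(18 + 0)/2)**2 = 27 + 9*(5*(1/2)*18)**2 = 27 + 9*45**2 = 27 + 9*2025 = 27 + 18225 = 18252)
1/V(P) = 1/18252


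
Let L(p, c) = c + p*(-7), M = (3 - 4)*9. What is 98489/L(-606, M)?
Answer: 98489/4233 ≈ 23.267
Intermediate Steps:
M = -9 (M = -1*9 = -9)
L(p, c) = c - 7*p
98489/L(-606, M) = 98489/(-9 - 7*(-606)) = 98489/(-9 + 4242) = 98489/4233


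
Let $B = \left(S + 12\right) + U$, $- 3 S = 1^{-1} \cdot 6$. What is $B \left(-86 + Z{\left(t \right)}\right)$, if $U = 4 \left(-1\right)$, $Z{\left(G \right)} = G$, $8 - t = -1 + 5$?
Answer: $-492$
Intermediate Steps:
$t = 4$ ($t = 8 - \left(-1 + 5\right) = 8 - 4 = 4$)
$U = -4$
$S = -2$ ($S = - \frac{1^{-1} \cdot 6}{3} = - \frac{1 \cdot 6}{3} = \left(- \frac{1}{3}\right) 6 = -2$)
$B = 6$ ($B = \left(-2 + 12\right) - 4 = 10 - 4 = 6$)
$B \left(-86 + Z{\left(t \right)}\right) = 6 \left(-86 + 4\right) = 6 \left(-82\right) = -492$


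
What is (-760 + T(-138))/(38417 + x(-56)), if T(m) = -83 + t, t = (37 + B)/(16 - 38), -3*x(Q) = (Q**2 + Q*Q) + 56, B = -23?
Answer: -27840/1198153 ≈ -0.023236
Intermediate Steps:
x(Q) = -56/3 - 2*Q**2/3 (x(Q) = -((Q**2 + Q*Q) + 56)/3 = -((Q**2 + Q**2) + 56)/3 = -(2*Q**2 + 56)/3 = -(56 + 2*Q**2)/3 = -56/3 - 2*Q**2/3)
t = -7/11 (t = (37 - 23)/(16 - 38) = 14/(-22) = 14*(-1/22) = -7/11 ≈ -0.63636)
T(m) = -920/11 (T(m) = -83 - 7/11 = -920/11)
(-760 + T(-138))/(38417 + x(-56)) = (-760 - 920/11)/(38417 + (-56/3 - 2/3*(-56)**2)) = -9280/(11*(38417 + (-56/3 - 2/3*3136))) = -9280/(11*(38417 + (-56/3 - 6272/3))) = -9280/(11*(38417 - 6328/3)) = -9280/(11*108923/3) = -9280/11*3/108923 = -27840/1198153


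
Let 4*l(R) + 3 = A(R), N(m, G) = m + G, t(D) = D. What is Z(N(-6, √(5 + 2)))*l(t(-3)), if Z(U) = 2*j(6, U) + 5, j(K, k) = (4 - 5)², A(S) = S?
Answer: -21/2 ≈ -10.500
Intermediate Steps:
j(K, k) = 1 (j(K, k) = (-1)² = 1)
N(m, G) = G + m
l(R) = -¾ + R/4
Z(U) = 7 (Z(U) = 2*1 + 5 = 2 + 5 = 7)
Z(N(-6, √(5 + 2)))*l(t(-3)) = 7*(-¾ + (¼)*(-3)) = 7*(-¾ - ¾) = 7*(-3/2) = -21/2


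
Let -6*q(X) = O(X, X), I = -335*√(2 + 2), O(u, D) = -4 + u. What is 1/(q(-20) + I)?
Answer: -1/666 ≈ -0.0015015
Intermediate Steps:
I = -670 (I = -335*√4 = -335*2 = -670)
q(X) = ⅔ - X/6 (q(X) = -(-4 + X)/6 = ⅔ - X/6)
1/(q(-20) + I) = 1/((⅔ - ⅙*(-20)) - 670) = 1/((⅔ + 10/3) - 670) = 1/(4 - 670) = 1/(-666) = -1/666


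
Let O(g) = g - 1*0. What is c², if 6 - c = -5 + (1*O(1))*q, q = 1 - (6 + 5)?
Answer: 441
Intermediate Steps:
O(g) = g (O(g) = g + 0 = g)
q = -10 (q = 1 - 1*11 = 1 - 11 = -10)
c = 21 (c = 6 - (-5 + (1*1)*(-10)) = 6 - (-5 + 1*(-10)) = 6 - (-5 - 10) = 6 - 1*(-15) = 6 + 15 = 21)
c² = 21² = 441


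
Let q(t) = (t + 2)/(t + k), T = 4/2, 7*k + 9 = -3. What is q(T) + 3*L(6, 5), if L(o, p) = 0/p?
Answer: 14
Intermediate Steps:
k = -12/7 (k = -9/7 + (1/7)*(-3) = -9/7 - 3/7 = -12/7 ≈ -1.7143)
L(o, p) = 0
T = 2 (T = 4*(1/2) = 2)
q(t) = (2 + t)/(-12/7 + t) (q(t) = (t + 2)/(t - 12/7) = (2 + t)/(-12/7 + t))
q(T) + 3*L(6, 5) = 7*(2 + 2)/(-12 + 7*2) + 3*0 = 7*4/(-12 + 14) + 0 = 7*4/2 + 0 = 7*(1/2)*4 + 0 = 14 + 0 = 14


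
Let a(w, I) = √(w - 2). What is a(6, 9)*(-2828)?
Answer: -5656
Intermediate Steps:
a(w, I) = √(-2 + w)
a(6, 9)*(-2828) = √(-2 + 6)*(-2828) = √4*(-2828) = 2*(-2828) = -5656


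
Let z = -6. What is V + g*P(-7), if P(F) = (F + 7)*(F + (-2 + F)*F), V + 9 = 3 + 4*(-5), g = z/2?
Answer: -26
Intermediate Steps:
g = -3 (g = -6/2 = -6*½ = -3)
V = -26 (V = -9 + (3 + 4*(-5)) = -9 + (3 - 20) = -9 - 17 = -26)
P(F) = (7 + F)*(F + F*(-2 + F))
V + g*P(-7) = -26 - (-21)*(-7 + (-7)² + 6*(-7)) = -26 - (-21)*(-7 + 49 - 42) = -26 - (-21)*0 = -26 - 3*0 = -26 + 0 = -26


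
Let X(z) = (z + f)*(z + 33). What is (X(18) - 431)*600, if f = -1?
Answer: 261600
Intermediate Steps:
X(z) = (-1 + z)*(33 + z) (X(z) = (z - 1)*(z + 33) = (-1 + z)*(33 + z))
(X(18) - 431)*600 = ((-33 + 18² + 32*18) - 431)*600 = ((-33 + 324 + 576) - 431)*600 = (867 - 431)*600 = 436*600 = 261600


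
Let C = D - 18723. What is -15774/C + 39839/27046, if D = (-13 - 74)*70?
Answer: 471716237/223697466 ≈ 2.1087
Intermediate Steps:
D = -6090 (D = -87*70 = -6090)
C = -24813 (C = -6090 - 18723 = -24813)
-15774/C + 39839/27046 = -15774/(-24813) + 39839/27046 = -15774*(-1/24813) + 39839*(1/27046) = 5258/8271 + 39839/27046 = 471716237/223697466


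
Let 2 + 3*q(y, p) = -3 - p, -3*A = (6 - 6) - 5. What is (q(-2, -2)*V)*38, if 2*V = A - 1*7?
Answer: 304/3 ≈ 101.33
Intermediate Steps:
A = 5/3 (A = -((6 - 6) - 5)/3 = -(0 - 5)/3 = -⅓*(-5) = 5/3 ≈ 1.6667)
V = -8/3 (V = (5/3 - 1*7)/2 = (5/3 - 7)/2 = (½)*(-16/3) = -8/3 ≈ -2.6667)
q(y, p) = -5/3 - p/3 (q(y, p) = -⅔ + (-3 - p)/3 = -⅔ + (-1 - p/3) = -5/3 - p/3)
(q(-2, -2)*V)*38 = ((-5/3 - ⅓*(-2))*(-8/3))*38 = ((-5/3 + ⅔)*(-8/3))*38 = -1*(-8/3)*38 = (8/3)*38 = 304/3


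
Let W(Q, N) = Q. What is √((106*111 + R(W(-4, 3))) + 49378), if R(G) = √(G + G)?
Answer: √(61144 + 2*I*√2) ≈ 247.27 + 0.0057*I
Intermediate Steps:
R(G) = √2*√G (R(G) = √(2*G) = √2*√G)
√((106*111 + R(W(-4, 3))) + 49378) = √((106*111 + √2*√(-4)) + 49378) = √((11766 + √2*(2*I)) + 49378) = √((11766 + 2*I*√2) + 49378) = √(61144 + 2*I*√2)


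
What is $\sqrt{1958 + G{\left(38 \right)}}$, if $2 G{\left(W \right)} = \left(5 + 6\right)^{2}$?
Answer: $\frac{\sqrt{8074}}{2} \approx 44.928$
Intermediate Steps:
$G{\left(W \right)} = \frac{121}{2}$ ($G{\left(W \right)} = \frac{\left(5 + 6\right)^{2}}{2} = \frac{11^{2}}{2} = \frac{1}{2} \cdot 121 = \frac{121}{2}$)
$\sqrt{1958 + G{\left(38 \right)}} = \sqrt{1958 + \frac{121}{2}} = \sqrt{\frac{4037}{2}} = \frac{\sqrt{8074}}{2}$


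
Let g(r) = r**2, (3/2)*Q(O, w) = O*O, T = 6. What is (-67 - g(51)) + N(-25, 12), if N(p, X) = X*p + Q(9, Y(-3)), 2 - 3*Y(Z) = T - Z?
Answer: -2914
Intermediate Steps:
Y(Z) = -4/3 + Z/3 (Y(Z) = 2/3 - (6 - Z)/3 = 2/3 + (-2 + Z/3) = -4/3 + Z/3)
Q(O, w) = 2*O**2/3 (Q(O, w) = 2*(O*O)/3 = 2*O**2/3)
N(p, X) = 54 + X*p (N(p, X) = X*p + (2/3)*9**2 = X*p + (2/3)*81 = X*p + 54 = 54 + X*p)
(-67 - g(51)) + N(-25, 12) = (-67 - 1*51**2) + (54 + 12*(-25)) = (-67 - 1*2601) + (54 - 300) = (-67 - 2601) - 246 = -2668 - 246 = -2914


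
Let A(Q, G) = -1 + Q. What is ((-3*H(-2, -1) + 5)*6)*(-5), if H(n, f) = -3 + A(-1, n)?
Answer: -600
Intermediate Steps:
H(n, f) = -5 (H(n, f) = -3 + (-1 - 1) = -3 - 2 = -5)
((-3*H(-2, -1) + 5)*6)*(-5) = ((-3*(-5) + 5)*6)*(-5) = ((15 + 5)*6)*(-5) = (20*6)*(-5) = 120*(-5) = -600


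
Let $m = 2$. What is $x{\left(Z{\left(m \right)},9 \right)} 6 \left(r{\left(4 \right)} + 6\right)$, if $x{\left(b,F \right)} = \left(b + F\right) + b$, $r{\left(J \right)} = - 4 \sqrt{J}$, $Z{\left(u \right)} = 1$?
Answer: $-132$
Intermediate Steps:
$x{\left(b,F \right)} = F + 2 b$ ($x{\left(b,F \right)} = \left(F + b\right) + b = F + 2 b$)
$x{\left(Z{\left(m \right)},9 \right)} 6 \left(r{\left(4 \right)} + 6\right) = \left(9 + 2 \cdot 1\right) 6 \left(- 4 \sqrt{4} + 6\right) = \left(9 + 2\right) 6 \left(\left(-4\right) 2 + 6\right) = 11 \cdot 6 \left(-8 + 6\right) = 11 \cdot 6 \left(-2\right) = 11 \left(-12\right) = -132$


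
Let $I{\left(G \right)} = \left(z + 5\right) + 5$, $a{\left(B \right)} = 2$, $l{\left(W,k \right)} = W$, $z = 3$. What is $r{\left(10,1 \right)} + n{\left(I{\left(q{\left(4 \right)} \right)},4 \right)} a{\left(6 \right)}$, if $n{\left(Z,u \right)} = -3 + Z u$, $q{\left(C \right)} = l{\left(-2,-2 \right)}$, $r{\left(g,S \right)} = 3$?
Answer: $101$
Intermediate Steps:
$q{\left(C \right)} = -2$
$I{\left(G \right)} = 13$ ($I{\left(G \right)} = \left(3 + 5\right) + 5 = 8 + 5 = 13$)
$r{\left(10,1 \right)} + n{\left(I{\left(q{\left(4 \right)} \right)},4 \right)} a{\left(6 \right)} = 3 + \left(-3 + 13 \cdot 4\right) 2 = 3 + \left(-3 + 52\right) 2 = 3 + 49 \cdot 2 = 3 + 98 = 101$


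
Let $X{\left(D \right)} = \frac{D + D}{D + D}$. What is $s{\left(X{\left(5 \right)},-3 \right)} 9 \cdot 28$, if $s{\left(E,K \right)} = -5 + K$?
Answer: $-2016$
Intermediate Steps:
$X{\left(D \right)} = 1$ ($X{\left(D \right)} = \frac{2 D}{2 D} = 2 D \frac{1}{2 D} = 1$)
$s{\left(X{\left(5 \right)},-3 \right)} 9 \cdot 28 = \left(-5 - 3\right) 9 \cdot 28 = \left(-8\right) 9 \cdot 28 = \left(-72\right) 28 = -2016$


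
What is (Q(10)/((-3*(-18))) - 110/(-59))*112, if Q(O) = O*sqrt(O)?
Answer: 12320/59 + 560*sqrt(10)/27 ≈ 274.40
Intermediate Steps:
Q(O) = O**(3/2)
(Q(10)/((-3*(-18))) - 110/(-59))*112 = (10**(3/2)/((-3*(-18))) - 110/(-59))*112 = ((10*sqrt(10))/54 - 110*(-1/59))*112 = ((10*sqrt(10))*(1/54) + 110/59)*112 = (5*sqrt(10)/27 + 110/59)*112 = (110/59 + 5*sqrt(10)/27)*112 = 12320/59 + 560*sqrt(10)/27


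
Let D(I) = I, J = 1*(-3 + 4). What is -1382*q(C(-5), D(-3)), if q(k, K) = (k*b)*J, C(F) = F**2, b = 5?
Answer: -172750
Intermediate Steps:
J = 1 (J = 1*1 = 1)
q(k, K) = 5*k (q(k, K) = (k*5)*1 = (5*k)*1 = 5*k)
-1382*q(C(-5), D(-3)) = -6910*(-5)**2 = -6910*25 = -1382*125 = -172750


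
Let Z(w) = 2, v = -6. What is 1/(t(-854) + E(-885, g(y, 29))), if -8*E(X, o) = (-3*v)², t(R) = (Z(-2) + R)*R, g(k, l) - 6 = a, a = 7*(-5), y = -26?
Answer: 2/1455135 ≈ 1.3744e-6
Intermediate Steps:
a = -35
g(k, l) = -29 (g(k, l) = 6 - 35 = -29)
t(R) = R*(2 + R) (t(R) = (2 + R)*R = R*(2 + R))
E(X, o) = -81/2 (E(X, o) = -(-3*(-6))²/8 = -⅛*18² = -⅛*324 = -81/2)
1/(t(-854) + E(-885, g(y, 29))) = 1/(-854*(2 - 854) - 81/2) = 1/(-854*(-852) - 81/2) = 1/(727608 - 81/2) = 1/(1455135/2) = 2/1455135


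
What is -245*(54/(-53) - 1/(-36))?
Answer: 463295/1908 ≈ 242.82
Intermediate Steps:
-245*(54/(-53) - 1/(-36)) = -245*(54*(-1/53) - 1*(-1/36)) = -245*(-54/53 + 1/36) = -245*(-1891/1908) = 463295/1908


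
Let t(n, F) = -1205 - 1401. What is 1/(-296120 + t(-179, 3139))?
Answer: -1/298726 ≈ -3.3475e-6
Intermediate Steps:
t(n, F) = -2606
1/(-296120 + t(-179, 3139)) = 1/(-296120 - 2606) = 1/(-298726) = -1/298726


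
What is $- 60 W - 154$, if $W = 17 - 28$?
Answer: $506$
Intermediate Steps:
$W = -11$ ($W = 17 - 28 = -11$)
$- 60 W - 154 = \left(-60\right) \left(-11\right) - 154 = 660 - 154 = 506$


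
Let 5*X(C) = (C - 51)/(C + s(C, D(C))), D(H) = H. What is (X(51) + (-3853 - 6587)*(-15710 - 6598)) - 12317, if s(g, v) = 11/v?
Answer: 232883203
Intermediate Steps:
X(C) = (-51 + C)/(5*(C + 11/C)) (X(C) = ((C - 51)/(C + 11/C))/5 = ((-51 + C)/(C + 11/C))/5 = (-51 + C)/(5*(C + 11/C)))
(X(51) + (-3853 - 6587)*(-15710 - 6598)) - 12317 = ((1/5)*51*(-51 + 51)/(11 + 51**2) + (-3853 - 6587)*(-15710 - 6598)) - 12317 = ((1/5)*51*0/(11 + 2601) - 10440*(-22308)) - 12317 = ((1/5)*51*0/2612 + 232895520) - 12317 = ((1/5)*51*(1/2612)*0 + 232895520) - 12317 = (0 + 232895520) - 12317 = 232895520 - 12317 = 232883203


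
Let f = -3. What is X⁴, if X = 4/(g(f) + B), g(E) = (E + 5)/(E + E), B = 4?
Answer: 20736/14641 ≈ 1.4163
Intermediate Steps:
g(E) = (5 + E)/(2*E) (g(E) = (5 + E)/((2*E)) = (5 + E)*(1/(2*E)) = (5 + E)/(2*E))
X = 12/11 (X = 4/((½)*(5 - 3)/(-3) + 4) = 4/((½)*(-⅓)*2 + 4) = 4/(-⅓ + 4) = 4/(11/3) = 4*(3/11) = 12/11 ≈ 1.0909)
X⁴ = (12/11)⁴ = 20736/14641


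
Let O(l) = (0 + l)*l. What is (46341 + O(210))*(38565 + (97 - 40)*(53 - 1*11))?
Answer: 3704372919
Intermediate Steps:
O(l) = l² (O(l) = l*l = l²)
(46341 + O(210))*(38565 + (97 - 40)*(53 - 1*11)) = (46341 + 210²)*(38565 + (97 - 40)*(53 - 1*11)) = (46341 + 44100)*(38565 + 57*(53 - 11)) = 90441*(38565 + 57*42) = 90441*(38565 + 2394) = 90441*40959 = 3704372919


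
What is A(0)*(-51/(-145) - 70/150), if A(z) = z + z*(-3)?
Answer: 0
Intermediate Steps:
A(z) = -2*z (A(z) = z - 3*z = -2*z)
A(0)*(-51/(-145) - 70/150) = (-2*0)*(-51/(-145) - 70/150) = 0*(-51*(-1/145) - 70*1/150) = 0*(51/145 - 7/15) = 0*(-10/87) = 0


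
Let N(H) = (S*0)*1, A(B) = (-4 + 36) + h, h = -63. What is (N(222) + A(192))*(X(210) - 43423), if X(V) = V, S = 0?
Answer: 1339603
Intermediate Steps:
A(B) = -31 (A(B) = (-4 + 36) - 63 = 32 - 63 = -31)
N(H) = 0 (N(H) = (0*0)*1 = 0*1 = 0)
(N(222) + A(192))*(X(210) - 43423) = (0 - 31)*(210 - 43423) = -31*(-43213) = 1339603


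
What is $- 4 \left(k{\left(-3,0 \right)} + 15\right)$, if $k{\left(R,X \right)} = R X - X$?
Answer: $-60$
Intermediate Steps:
$k{\left(R,X \right)} = - X + R X$
$- 4 \left(k{\left(-3,0 \right)} + 15\right) = - 4 \left(0 \left(-1 - 3\right) + 15\right) = - 4 \left(0 \left(-4\right) + 15\right) = - 4 \left(0 + 15\right) = \left(-4\right) 15 = -60$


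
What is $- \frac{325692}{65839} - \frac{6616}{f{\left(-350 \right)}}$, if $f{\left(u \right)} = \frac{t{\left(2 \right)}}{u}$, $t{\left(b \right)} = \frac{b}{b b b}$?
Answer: $\frac{609826827908}{65839} \approx 9.2624 \cdot 10^{6}$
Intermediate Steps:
$t{\left(b \right)} = \frac{1}{b^{2}}$ ($t{\left(b \right)} = \frac{b}{b^{2} b} = \frac{b}{b^{3}} = \frac{1}{b^{2}}$)
$f{\left(u \right)} = \frac{1}{4 u}$
$- \frac{325692}{65839} - \frac{6616}{f{\left(-350 \right)}} = - \frac{325692}{65839} - \frac{6616}{\frac{1}{4} \frac{1}{-350}} = \left(-325692\right) \frac{1}{65839} - \frac{6616}{\frac{1}{4} \left(- \frac{1}{350}\right)} = - \frac{325692}{65839} - \frac{6616}{- \frac{1}{1400}} = - \frac{325692}{65839} - -9262400 = - \frac{325692}{65839} + 9262400 = \frac{609826827908}{65839}$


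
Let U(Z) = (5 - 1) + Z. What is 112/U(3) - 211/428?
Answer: 6637/428 ≈ 15.507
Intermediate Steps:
U(Z) = 4 + Z
112/U(3) - 211/428 = 112/(4 + 3) - 211/428 = 112/7 - 211*1/428 = 112*(⅐) - 211/428 = 16 - 211/428 = 6637/428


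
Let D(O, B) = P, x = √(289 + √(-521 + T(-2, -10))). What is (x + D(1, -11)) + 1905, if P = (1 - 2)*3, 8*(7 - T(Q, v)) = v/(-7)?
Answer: 1902 + √(56644 + 14*I*√100779)/14 ≈ 1919.0 + 0.66642*I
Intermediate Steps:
T(Q, v) = 7 + v/56 (T(Q, v) = 7 - v/(8*(-7)) = 7 - v*(-1)/(8*7) = 7 - (-1)*v/56 = 7 + v/56)
x = √(289 + I*√100779/14) (x = √(289 + √(-521 + (7 + (1/56)*(-10)))) = √(289 + √(-521 + (7 - 5/28))) = √(289 + √(-521 + 191/28)) = √(289 + √(-14397/28)) = √(289 + I*√100779/14) ≈ 17.013 + 0.66641*I)
P = -3 (P = -1*3 = -3)
D(O, B) = -3
(x + D(1, -11)) + 1905 = (√(56644 + 14*I*√100779)/14 - 3) + 1905 = (-3 + √(56644 + 14*I*√100779)/14) + 1905 = 1902 + √(56644 + 14*I*√100779)/14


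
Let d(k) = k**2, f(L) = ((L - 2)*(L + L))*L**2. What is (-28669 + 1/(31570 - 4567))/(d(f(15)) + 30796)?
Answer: -387074503/103962809635944 ≈ -3.7232e-6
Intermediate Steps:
f(L) = 2*L**3*(-2 + L) (f(L) = ((-2 + L)*(2*L))*L**2 = (2*L*(-2 + L))*L**2 = 2*L**3*(-2 + L))
(-28669 + 1/(31570 - 4567))/(d(f(15)) + 30796) = (-28669 + 1/(31570 - 4567))/((2*15**3*(-2 + 15))**2 + 30796) = (-28669 + 1/27003)/((2*3375*13)**2 + 30796) = (-28669 + 1/27003)/(87750**2 + 30796) = -774149006/(27003*(7700062500 + 30796)) = -774149006/27003/7700093296 = -774149006/27003*1/7700093296 = -387074503/103962809635944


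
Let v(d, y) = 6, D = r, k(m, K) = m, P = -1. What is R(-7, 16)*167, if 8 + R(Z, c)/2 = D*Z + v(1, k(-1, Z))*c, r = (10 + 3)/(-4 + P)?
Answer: 177354/5 ≈ 35471.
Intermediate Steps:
r = -13/5 (r = (10 + 3)/(-4 - 1) = 13/(-5) = 13*(-1/5) = -13/5 ≈ -2.6000)
D = -13/5 ≈ -2.6000
R(Z, c) = -16 + 12*c - 26*Z/5 (R(Z, c) = -16 + 2*(-13*Z/5 + 6*c) = -16 + 2*(6*c - 13*Z/5) = -16 + (12*c - 26*Z/5) = -16 + 12*c - 26*Z/5)
R(-7, 16)*167 = (-16 + 12*16 - 26/5*(-7))*167 = (-16 + 192 + 182/5)*167 = (1062/5)*167 = 177354/5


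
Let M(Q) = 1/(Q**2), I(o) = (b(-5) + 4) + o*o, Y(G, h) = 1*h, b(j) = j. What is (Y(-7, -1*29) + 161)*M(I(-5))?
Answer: 11/48 ≈ 0.22917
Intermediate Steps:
Y(G, h) = h
I(o) = -1 + o**2 (I(o) = (-5 + 4) + o*o = -1 + o**2)
M(Q) = Q**(-2)
(Y(-7, -1*29) + 161)*M(I(-5)) = (-1*29 + 161)/(-1 + (-5)**2)**2 = (-29 + 161)/(-1 + 25)**2 = 132/24**2 = 132*(1/576) = 11/48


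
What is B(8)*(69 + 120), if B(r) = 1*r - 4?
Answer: 756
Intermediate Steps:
B(r) = -4 + r (B(r) = r - 4 = -4 + r)
B(8)*(69 + 120) = (-4 + 8)*(69 + 120) = 4*189 = 756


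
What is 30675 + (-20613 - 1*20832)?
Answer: -10770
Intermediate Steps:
30675 + (-20613 - 1*20832) = 30675 + (-20613 - 20832) = 30675 - 41445 = -10770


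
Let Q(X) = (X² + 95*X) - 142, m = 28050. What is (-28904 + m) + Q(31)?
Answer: 2910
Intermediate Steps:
Q(X) = -142 + X² + 95*X
(-28904 + m) + Q(31) = (-28904 + 28050) + (-142 + 31² + 95*31) = -854 + (-142 + 961 + 2945) = -854 + 3764 = 2910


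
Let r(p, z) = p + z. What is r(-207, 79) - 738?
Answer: -866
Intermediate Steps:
r(-207, 79) - 738 = (-207 + 79) - 738 = -128 - 738 = -866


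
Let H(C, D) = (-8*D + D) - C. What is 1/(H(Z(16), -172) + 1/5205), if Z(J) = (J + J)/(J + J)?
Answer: 5205/6261616 ≈ 0.00083125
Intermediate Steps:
Z(J) = 1 (Z(J) = (2*J)/((2*J)) = (2*J)*(1/(2*J)) = 1)
H(C, D) = -C - 7*D (H(C, D) = -7*D - C = -C - 7*D)
1/(H(Z(16), -172) + 1/5205) = 1/((-1*1 - 7*(-172)) + 1/5205) = 1/((-1 + 1204) + 1/5205) = 1/(1203 + 1/5205) = 1/(6261616/5205) = 5205/6261616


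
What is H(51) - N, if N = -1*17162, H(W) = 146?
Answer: 17308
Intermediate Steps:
N = -17162
H(51) - N = 146 - 1*(-17162) = 146 + 17162 = 17308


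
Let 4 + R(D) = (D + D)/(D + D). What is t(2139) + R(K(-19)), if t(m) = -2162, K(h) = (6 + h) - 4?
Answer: -2165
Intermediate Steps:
K(h) = 2 + h
R(D) = -3 (R(D) = -4 + (D + D)/(D + D) = -4 + (2*D)/((2*D)) = -4 + (2*D)*(1/(2*D)) = -4 + 1 = -3)
t(2139) + R(K(-19)) = -2162 - 3 = -2165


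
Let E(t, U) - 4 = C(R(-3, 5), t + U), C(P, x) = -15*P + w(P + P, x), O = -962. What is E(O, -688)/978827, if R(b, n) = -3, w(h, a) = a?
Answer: -1601/978827 ≈ -0.0016356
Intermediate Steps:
C(P, x) = x - 15*P (C(P, x) = -15*P + x = x - 15*P)
E(t, U) = 49 + U + t (E(t, U) = 4 + ((t + U) - 15*(-3)) = 4 + ((U + t) + 45) = 4 + (45 + U + t) = 49 + U + t)
E(O, -688)/978827 = (49 - 688 - 962)/978827 = -1601*1/978827 = -1601/978827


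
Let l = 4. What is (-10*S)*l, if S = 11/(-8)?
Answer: 55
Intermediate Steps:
S = -11/8 (S = 11*(-⅛) = -11/8 ≈ -1.3750)
(-10*S)*l = -10*(-11/8)*4 = (55/4)*4 = 55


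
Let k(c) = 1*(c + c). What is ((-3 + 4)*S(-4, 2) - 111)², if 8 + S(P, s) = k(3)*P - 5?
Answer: 21904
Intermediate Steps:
k(c) = 2*c (k(c) = 1*(2*c) = 2*c)
S(P, s) = -13 + 6*P (S(P, s) = -8 + ((2*3)*P - 5) = -8 + (6*P - 5) = -8 + (-5 + 6*P) = -13 + 6*P)
((-3 + 4)*S(-4, 2) - 111)² = ((-3 + 4)*(-13 + 6*(-4)) - 111)² = (1*(-13 - 24) - 111)² = (1*(-37) - 111)² = (-37 - 111)² = (-148)² = 21904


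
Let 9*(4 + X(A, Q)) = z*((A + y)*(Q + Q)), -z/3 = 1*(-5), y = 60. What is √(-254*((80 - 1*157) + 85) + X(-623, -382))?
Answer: 2*√1608414/3 ≈ 845.49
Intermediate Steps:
z = 15 (z = -3*(-5) = 15)
X(A, Q) = -4 + 10*Q*(60 + A)/3 (X(A, Q) = -4 + (15*((A + 60)*(Q + Q)))/9 = -4 + (15*((60 + A)*(2*Q)))/9 = -4 + (15*(2*Q*(60 + A)))/9 = -4 + (30*Q*(60 + A))/9 = -4 + 10*Q*(60 + A)/3)
√(-254*((80 - 1*157) + 85) + X(-623, -382)) = √(-254*((80 - 1*157) + 85) + (-4 + 200*(-382) + (10/3)*(-623)*(-382))) = √(-254*((80 - 157) + 85) + (-4 - 76400 + 2379860/3)) = √(-254*(-77 + 85) + 2150648/3) = √(-254*8 + 2150648/3) = √(-2032 + 2150648/3) = √(2144552/3) = 2*√1608414/3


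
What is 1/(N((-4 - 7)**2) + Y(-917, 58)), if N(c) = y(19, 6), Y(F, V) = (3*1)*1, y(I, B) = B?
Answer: 1/9 ≈ 0.11111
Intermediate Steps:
Y(F, V) = 3 (Y(F, V) = 3*1 = 3)
N(c) = 6
1/(N((-4 - 7)**2) + Y(-917, 58)) = 1/(6 + 3) = 1/9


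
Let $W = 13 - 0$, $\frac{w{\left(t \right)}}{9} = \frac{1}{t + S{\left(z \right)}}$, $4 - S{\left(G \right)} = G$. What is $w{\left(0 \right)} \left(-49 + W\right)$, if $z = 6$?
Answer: $162$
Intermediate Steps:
$S{\left(G \right)} = 4 - G$
$w{\left(t \right)} = \frac{9}{-2 + t}$ ($w{\left(t \right)} = \frac{9}{t + \left(4 - 6\right)} = \frac{9}{t - 2} = \frac{9}{-2 + t}$)
$W = 13$ ($W = 13 + 0 = 13$)
$w{\left(0 \right)} \left(-49 + W\right) = \frac{9}{-2 + 0} \left(-49 + 13\right) = \frac{9}{-2} \left(-36\right) = 9 \left(- \frac{1}{2}\right) \left(-36\right) = \left(- \frac{9}{2}\right) \left(-36\right) = 162$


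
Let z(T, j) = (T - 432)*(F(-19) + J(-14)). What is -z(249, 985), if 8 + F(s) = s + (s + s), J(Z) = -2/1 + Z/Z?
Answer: -12078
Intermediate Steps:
J(Z) = -1 (J(Z) = -2*1 + 1 = -2 + 1 = -1)
F(s) = -8 + 3*s (F(s) = -8 + (s + (s + s)) = -8 + (s + 2*s) = -8 + 3*s)
z(T, j) = 28512 - 66*T (z(T, j) = (T - 432)*((-8 + 3*(-19)) - 1) = (-432 + T)*((-8 - 57) - 1) = (-432 + T)*(-65 - 1) = (-432 + T)*(-66) = 28512 - 66*T)
-z(249, 985) = -(28512 - 66*249) = -(28512 - 16434) = -1*12078 = -12078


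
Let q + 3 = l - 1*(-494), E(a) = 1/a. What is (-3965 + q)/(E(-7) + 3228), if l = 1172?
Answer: -16114/22595 ≈ -0.71317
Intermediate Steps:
q = 1663 (q = -3 + (1172 - 1*(-494)) = -3 + (1172 + 494) = -3 + 1666 = 1663)
(-3965 + q)/(E(-7) + 3228) = (-3965 + 1663)/(1/(-7) + 3228) = -2302/(-1/7 + 3228) = -2302/22595/7 = -2302*7/22595 = -16114/22595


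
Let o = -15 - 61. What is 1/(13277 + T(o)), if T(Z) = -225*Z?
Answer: 1/30377 ≈ 3.2920e-5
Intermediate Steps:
o = -76
1/(13277 + T(o)) = 1/(13277 - 225*(-76)) = 1/(13277 + 17100) = 1/30377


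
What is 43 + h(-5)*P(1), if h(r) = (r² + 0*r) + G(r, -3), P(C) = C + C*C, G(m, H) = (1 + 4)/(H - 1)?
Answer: 181/2 ≈ 90.500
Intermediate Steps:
G(m, H) = 5/(-1 + H)
P(C) = C + C²
h(r) = -5/4 + r² (h(r) = (r² + 0*r) + 5/(-1 - 3) = (r² + 0) + 5/(-4) = r² + 5*(-¼) = r² - 5/4 = -5/4 + r²)
43 + h(-5)*P(1) = 43 + (-5/4 + (-5)²)*(1*(1 + 1)) = 43 + (-5/4 + 25)*(1*2) = 43 + (95/4)*2 = 43 + 95/2 = 181/2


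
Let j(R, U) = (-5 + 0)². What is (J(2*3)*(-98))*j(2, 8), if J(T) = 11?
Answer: -26950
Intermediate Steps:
j(R, U) = 25 (j(R, U) = (-5)² = 25)
(J(2*3)*(-98))*j(2, 8) = (11*(-98))*25 = -1078*25 = -26950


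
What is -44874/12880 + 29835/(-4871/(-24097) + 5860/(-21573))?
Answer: -7683261289542513/17896431560 ≈ -4.2932e+5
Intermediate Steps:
-44874/12880 + 29835/(-4871/(-24097) + 5860/(-21573)) = -44874*1/12880 + 29835/(-4871*(-1/24097) + 5860*(-1/21573)) = -22437/6440 + 29835/(4871/24097 - 5860/21573) = -22437/6440 + 29835/(-36126337/519844581) = -22437/6440 + 29835*(-519844581/36126337) = -22437/6440 - 1193043313395/2778949 = -7683261289542513/17896431560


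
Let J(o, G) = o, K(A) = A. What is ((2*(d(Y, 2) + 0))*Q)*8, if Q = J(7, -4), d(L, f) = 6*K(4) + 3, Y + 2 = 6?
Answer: 3024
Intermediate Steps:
Y = 4 (Y = -2 + 6 = 4)
d(L, f) = 27 (d(L, f) = 6*4 + 3 = 24 + 3 = 27)
Q = 7
((2*(d(Y, 2) + 0))*Q)*8 = ((2*(27 + 0))*7)*8 = ((2*27)*7)*8 = (54*7)*8 = 378*8 = 3024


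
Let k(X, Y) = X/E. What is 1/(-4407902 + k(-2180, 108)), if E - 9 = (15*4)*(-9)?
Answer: -531/2340593782 ≈ -2.2687e-7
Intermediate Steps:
E = -531 (E = 9 + (15*4)*(-9) = 9 + 60*(-9) = 9 - 540 = -531)
k(X, Y) = -X/531 (k(X, Y) = X/(-531) = X*(-1/531) = -X/531)
1/(-4407902 + k(-2180, 108)) = 1/(-4407902 - 1/531*(-2180)) = 1/(-4407902 + 2180/531) = 1/(-2340593782/531) = -531/2340593782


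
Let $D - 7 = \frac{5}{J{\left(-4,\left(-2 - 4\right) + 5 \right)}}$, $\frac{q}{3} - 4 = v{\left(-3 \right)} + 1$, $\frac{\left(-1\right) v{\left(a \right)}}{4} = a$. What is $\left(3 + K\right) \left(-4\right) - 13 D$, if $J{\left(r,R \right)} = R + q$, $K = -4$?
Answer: $- \frac{883}{10} \approx -88.3$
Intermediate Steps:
$v{\left(a \right)} = - 4 a$
$q = 51$ ($q = 12 + 3 \left(\left(-4\right) \left(-3\right) + 1\right) = 12 + 3 \left(12 + 1\right) = 12 + 3 \cdot 13 = 12 + 39 = 51$)
$J{\left(r,R \right)} = 51 + R$ ($J{\left(r,R \right)} = R + 51 = 51 + R$)
$D = \frac{71}{10}$ ($D = 7 + \frac{5}{51 + \left(\left(-2 - 4\right) + 5\right)} = 7 + \frac{5}{51 + \left(-6 + 5\right)} = 7 + \frac{5}{51 - 1} = 7 + \frac{5}{50} = 7 + 5 \cdot \frac{1}{50} = 7 + \frac{1}{10} = \frac{71}{10} \approx 7.1$)
$\left(3 + K\right) \left(-4\right) - 13 D = \left(3 - 4\right) \left(-4\right) - \frac{923}{10} = \left(-1\right) \left(-4\right) - \frac{923}{10} = 4 - \frac{923}{10} = - \frac{883}{10}$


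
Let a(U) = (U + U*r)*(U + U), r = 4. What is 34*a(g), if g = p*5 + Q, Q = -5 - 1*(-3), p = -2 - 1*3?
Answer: 247860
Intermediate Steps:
p = -5 (p = -2 - 3 = -5)
Q = -2 (Q = -5 + 3 = -2)
g = -27 (g = -5*5 - 2 = -25 - 2 = -27)
a(U) = 10*U² (a(U) = (U + U*4)*(U + U) = (U + 4*U)*(2*U) = (5*U)*(2*U) = 10*U²)
34*a(g) = 34*(10*(-27)²) = 34*(10*729) = 34*7290 = 247860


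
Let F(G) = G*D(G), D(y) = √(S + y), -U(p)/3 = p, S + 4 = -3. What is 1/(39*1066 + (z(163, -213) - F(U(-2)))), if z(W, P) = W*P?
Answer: 2285/15663687 + 2*I/15663687 ≈ 0.00014588 + 1.2768e-7*I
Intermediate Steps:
S = -7 (S = -4 - 3 = -7)
U(p) = -3*p
D(y) = √(-7 + y)
z(W, P) = P*W
F(G) = G*√(-7 + G)
1/(39*1066 + (z(163, -213) - F(U(-2)))) = 1/(39*1066 + (-213*163 - (-3*(-2))*√(-7 - 3*(-2)))) = 1/(41574 + (-34719 - 6*√(-7 + 6))) = 1/(41574 + (-34719 - 6*√(-1))) = 1/(41574 + (-34719 - 6*I)) = 1/(6855 - 6*I) = (6855 + 6*I)/46991061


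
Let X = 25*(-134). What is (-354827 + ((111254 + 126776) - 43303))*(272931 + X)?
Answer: -43159918100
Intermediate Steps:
X = -3350
(-354827 + ((111254 + 126776) - 43303))*(272931 + X) = (-354827 + ((111254 + 126776) - 43303))*(272931 - 3350) = (-354827 + (238030 - 43303))*269581 = (-354827 + 194727)*269581 = -160100*269581 = -43159918100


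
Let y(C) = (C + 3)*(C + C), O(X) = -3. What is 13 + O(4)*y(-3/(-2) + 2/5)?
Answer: -2143/50 ≈ -42.860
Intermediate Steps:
y(C) = 2*C*(3 + C) (y(C) = (3 + C)*(2*C) = 2*C*(3 + C))
13 + O(4)*y(-3/(-2) + 2/5) = 13 - 6*(-3/(-2) + 2/5)*(3 + (-3/(-2) + 2/5)) = 13 - 6*(-3*(-½) + 2*(⅕))*(3 + (-3*(-½) + 2*(⅕))) = 13 - 6*(3/2 + ⅖)*(3 + (3/2 + ⅖)) = 13 - 6*19*(3 + 19/10)/10 = 13 - 6*19*49/(10*10) = 13 - 3*931/50 = 13 - 2793/50 = -2143/50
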